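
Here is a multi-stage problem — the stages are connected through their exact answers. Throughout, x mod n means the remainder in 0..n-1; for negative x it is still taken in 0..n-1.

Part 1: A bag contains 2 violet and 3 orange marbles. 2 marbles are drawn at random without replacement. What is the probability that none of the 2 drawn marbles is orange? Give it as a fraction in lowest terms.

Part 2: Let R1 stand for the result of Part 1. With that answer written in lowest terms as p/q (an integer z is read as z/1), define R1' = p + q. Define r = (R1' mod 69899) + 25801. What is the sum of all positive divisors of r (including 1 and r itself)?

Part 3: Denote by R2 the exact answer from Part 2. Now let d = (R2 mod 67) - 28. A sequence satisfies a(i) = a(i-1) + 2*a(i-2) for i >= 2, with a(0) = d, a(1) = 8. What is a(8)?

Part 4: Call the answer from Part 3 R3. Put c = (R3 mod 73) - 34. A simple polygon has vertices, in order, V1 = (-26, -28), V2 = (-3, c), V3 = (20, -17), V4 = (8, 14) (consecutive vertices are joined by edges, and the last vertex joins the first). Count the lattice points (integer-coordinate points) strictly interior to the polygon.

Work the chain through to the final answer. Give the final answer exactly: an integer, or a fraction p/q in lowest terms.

Part 1: total draws C(5,2) = 10; favorable C(2,2) = 1; P = 1/10; answer 1/10
Part 2: R1 = 1/10; threaded value p + q = 11; r = 25812; 25812 = 2^2 * 3^3 * 239; sigma = (1 + 2 + 4) * (1 + 3 + 9 + 27) * (1 + 239) = 7 * 40 * 240 = 67200; answer 67200
Part 3: R2 = 67200; d = 38; a(2) = 1*(8) + 2*(38) = 84; iterating: a(2)=84, a(3)=100, a(4)=268, a(5)=468, a(6)=1004, a(7)=1940, a(8)=3948; answer 3948
Part 4: R3 = 3948; c = -28; cross terms: (-26*-28 - -3*-28)=644, (-3*-17 - 20*-28)=611, (20*14 - 8*-17)=416, (8*-28 - -26*14)=140; twice the area = |1811| = 1811; area = 1811/2; boundary points = 23 + 1 + 1 + 2 = 27; strictly interior points = area - boundary/2 + 1 = 893; answer 893

893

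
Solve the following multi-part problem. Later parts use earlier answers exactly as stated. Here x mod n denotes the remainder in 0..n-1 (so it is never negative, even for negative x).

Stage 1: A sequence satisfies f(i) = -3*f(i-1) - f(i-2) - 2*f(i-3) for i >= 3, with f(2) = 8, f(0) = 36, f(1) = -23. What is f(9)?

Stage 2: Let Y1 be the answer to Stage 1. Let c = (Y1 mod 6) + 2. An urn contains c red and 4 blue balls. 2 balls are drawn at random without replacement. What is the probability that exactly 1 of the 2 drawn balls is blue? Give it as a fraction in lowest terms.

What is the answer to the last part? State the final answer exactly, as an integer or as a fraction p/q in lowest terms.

Stage 1: f(3) = -3*(8) - 1*(-23) - 2*(36) = -73; iterating: f(3)=-73, f(4)=257, f(5)=-714, f(6)=2031, f(7)=-5893, f(8)=17076, f(9)=-49397; answer -49397
Stage 2: Y1 = -49397; c = 3; total draws C(7,2) = 21; favorable C(4,1)*C(3,1) = 12; P = 4/7; answer 4/7

4/7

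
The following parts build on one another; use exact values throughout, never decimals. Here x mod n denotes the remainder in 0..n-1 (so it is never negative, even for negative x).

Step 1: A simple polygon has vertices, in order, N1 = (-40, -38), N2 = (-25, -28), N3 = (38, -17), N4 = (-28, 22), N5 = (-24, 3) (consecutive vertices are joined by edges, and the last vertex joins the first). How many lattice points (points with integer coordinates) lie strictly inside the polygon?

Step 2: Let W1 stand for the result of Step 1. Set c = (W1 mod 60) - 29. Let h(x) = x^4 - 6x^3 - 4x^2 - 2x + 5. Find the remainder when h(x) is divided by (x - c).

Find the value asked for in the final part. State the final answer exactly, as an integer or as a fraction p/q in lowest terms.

559785

Step 1: cross terms: (-40*-28 - -25*-38)=170, (-25*-17 - 38*-28)=1489, (38*22 - -28*-17)=360, (-28*3 - -24*22)=444, (-24*-38 - -40*3)=1032; twice the area = |3495| = 3495; area = 3495/2; boundary points = 5 + 1 + 3 + 1 + 1 = 11; strictly interior points = area - boundary/2 + 1 = 1743; answer 1743
Step 2: W1 = 1743; c = -26; remainder = value at the root: 1*(-26)^4 - 6*(-26)^3 - 4*(-26)^2 - 2*(-26)^1 + 5 = (456976) + (105456) + (-2704) + (52) + (5) = 559785; answer 559785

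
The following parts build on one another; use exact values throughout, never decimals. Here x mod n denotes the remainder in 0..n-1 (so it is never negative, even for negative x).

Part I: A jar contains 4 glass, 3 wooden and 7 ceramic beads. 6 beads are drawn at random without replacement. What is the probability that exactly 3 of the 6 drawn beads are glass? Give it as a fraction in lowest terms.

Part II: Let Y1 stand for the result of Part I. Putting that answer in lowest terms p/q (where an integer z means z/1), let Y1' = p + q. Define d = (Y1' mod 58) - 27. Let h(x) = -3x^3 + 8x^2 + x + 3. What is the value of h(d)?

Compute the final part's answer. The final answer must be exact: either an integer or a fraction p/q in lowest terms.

58113

Part I: total draws C(14,6) = 3003; favorable C(4,3)*C(10,3) = 480; P = 160/1001; answer 160/1001
Part II: Y1 = 160/1001; threaded value p + q = 1161; d = -26; -3*(-26)^3 + 8*(-26)^2 + 1*(-26)^1 + 3 = (52728) + (5408) + (-26) + (3) = 58113; answer 58113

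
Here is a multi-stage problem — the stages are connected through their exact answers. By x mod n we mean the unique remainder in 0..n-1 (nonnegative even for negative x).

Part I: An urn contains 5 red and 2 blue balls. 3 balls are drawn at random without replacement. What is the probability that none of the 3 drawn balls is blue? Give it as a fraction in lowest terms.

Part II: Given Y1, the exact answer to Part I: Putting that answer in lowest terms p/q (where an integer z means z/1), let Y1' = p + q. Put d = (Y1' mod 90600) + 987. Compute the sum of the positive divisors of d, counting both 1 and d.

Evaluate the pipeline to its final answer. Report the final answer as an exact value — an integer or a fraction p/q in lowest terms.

2352

Part I: total draws C(7,3) = 35; favorable C(5,3) = 10; P = 2/7; answer 2/7
Part II: Y1 = 2/7; threaded value p + q = 9; d = 996; 996 = 2^2 * 3 * 83; sigma = (1 + 2 + 4) * (1 + 3) * (1 + 83) = 7 * 4 * 84 = 2352; answer 2352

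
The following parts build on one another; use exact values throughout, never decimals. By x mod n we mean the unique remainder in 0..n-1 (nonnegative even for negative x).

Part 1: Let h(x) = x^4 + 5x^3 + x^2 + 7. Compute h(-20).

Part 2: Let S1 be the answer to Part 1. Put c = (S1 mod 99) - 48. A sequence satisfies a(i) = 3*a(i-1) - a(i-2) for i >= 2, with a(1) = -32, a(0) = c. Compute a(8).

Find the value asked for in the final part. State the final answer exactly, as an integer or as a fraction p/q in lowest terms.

-22159

Part 1: 1*(-20)^4 + 5*(-20)^3 + 1*(-20)^2 + 7 = (160000) + (-40000) + (400) + (7) = 120407; answer 120407
Part 2: S1 = 120407; c = -25; a(2) = 3*(-32) - 1*(-25) = -71; iterating: a(2)=-71, a(3)=-181, a(4)=-472, a(5)=-1235, a(6)=-3233, a(7)=-8464, a(8)=-22159; answer -22159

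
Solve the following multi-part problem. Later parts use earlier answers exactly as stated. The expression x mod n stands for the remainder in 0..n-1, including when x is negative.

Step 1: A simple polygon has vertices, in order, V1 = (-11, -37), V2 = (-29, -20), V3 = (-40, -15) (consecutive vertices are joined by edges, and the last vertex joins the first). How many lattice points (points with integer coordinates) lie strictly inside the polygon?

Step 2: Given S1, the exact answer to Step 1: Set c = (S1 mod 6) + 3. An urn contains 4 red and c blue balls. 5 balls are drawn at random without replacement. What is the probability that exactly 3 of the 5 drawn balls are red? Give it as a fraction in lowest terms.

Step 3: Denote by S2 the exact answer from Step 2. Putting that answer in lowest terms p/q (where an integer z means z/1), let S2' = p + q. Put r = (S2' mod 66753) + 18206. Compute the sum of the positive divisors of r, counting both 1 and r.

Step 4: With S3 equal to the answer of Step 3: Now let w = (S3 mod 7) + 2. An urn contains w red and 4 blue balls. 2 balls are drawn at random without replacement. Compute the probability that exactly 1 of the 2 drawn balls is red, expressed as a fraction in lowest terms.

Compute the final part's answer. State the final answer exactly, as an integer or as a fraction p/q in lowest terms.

8/15

Step 1: cross terms: (-11*-20 - -29*-37)=-853, (-29*-15 - -40*-20)=-365, (-40*-37 - -11*-15)=1315; twice the area = |97| = 97; area = 97/2; boundary points = 1 + 1 + 1 = 3; strictly interior points = area - boundary/2 + 1 = 48; answer 48
Step 2: S1 = 48; c = 3; total draws C(7,5) = 21; favorable C(4,3)*C(3,2) = 12; P = 4/7; answer 4/7
Step 3: S2 = 4/7; threaded value p + q = 11; r = 18217; 18217 is prime, so its only divisors are 1 and 18217; sigma = 1 + 18217 = 18218; answer 18218
Step 4: S3 = 18218; w = 6; total draws C(10,2) = 45; favorable C(6,1)*C(4,1) = 24; P = 8/15; answer 8/15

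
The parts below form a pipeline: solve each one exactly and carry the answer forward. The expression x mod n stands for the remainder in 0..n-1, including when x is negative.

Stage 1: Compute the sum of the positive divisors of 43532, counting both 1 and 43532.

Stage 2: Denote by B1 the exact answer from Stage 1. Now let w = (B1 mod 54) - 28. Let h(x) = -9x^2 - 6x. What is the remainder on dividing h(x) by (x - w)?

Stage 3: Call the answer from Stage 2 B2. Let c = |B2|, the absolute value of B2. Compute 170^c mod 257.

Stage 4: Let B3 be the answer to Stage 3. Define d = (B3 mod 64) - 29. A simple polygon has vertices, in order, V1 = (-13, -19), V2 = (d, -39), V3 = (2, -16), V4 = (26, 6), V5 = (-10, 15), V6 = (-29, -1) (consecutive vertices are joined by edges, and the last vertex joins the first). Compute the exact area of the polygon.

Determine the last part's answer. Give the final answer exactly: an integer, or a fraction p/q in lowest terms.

Stage 1: 43532 = 2^2 * 10883; sigma = (1 + 2 + 4) * (1 + 10883) = 7 * 10884 = 76188; answer 76188
Stage 2: B1 = 76188; w = 20; remainder = value at the root: -9*(20)^2 - 6*(20)^1 = (-3600) + (-120) = -3720; answer -3720
Stage 3: B2 = -3720; c = 3720; squarings mod 257: 170^1=170, 170^2=116, 170^4=92, 170^8=240, 170^16=32, 170^32=253, 170^64=16, 170^128=256, 170^256=1, 170^512=1, 170^1024=1, 170^2048=1; 170^3720 = 170^8 * 170^128 * 170^512 * 170^1024 * 170^2048 = 17 (mod 257); answer 17
Stage 4: B3 = 17; d = -12; cross terms: (-13*-39 - -12*-19)=279, (-12*-16 - 2*-39)=270, (2*6 - 26*-16)=428, (26*15 - -10*6)=450, (-10*-1 - -29*15)=445, (-29*-19 - -13*-1)=538; twice the area = |2410| = 2410; area = 1205; answer 1205

1205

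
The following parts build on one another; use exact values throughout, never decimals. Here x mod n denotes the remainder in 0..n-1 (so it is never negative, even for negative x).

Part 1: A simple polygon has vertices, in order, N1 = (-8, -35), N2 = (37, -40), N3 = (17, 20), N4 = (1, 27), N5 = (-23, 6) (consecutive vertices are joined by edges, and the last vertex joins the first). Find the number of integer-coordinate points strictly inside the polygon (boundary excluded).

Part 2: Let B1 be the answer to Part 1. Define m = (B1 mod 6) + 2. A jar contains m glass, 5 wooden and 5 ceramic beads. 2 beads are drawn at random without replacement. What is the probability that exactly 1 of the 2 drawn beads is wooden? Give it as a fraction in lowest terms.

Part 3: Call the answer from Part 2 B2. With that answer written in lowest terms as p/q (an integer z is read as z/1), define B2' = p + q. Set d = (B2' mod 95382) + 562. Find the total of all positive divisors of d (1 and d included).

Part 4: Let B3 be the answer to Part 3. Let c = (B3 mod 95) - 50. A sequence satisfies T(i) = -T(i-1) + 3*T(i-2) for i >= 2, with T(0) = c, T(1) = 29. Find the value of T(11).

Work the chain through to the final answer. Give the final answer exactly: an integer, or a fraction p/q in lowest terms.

168209

Part 1: cross terms: (-8*-40 - 37*-35)=1615, (37*20 - 17*-40)=1420, (17*27 - 1*20)=439, (1*6 - -23*27)=627, (-23*-35 - -8*6)=853; twice the area = |4954| = 4954; area = 2477; boundary points = 5 + 20 + 1 + 3 + 1 = 30; strictly interior points = area - boundary/2 + 1 = 2463; answer 2463
Part 2: B1 = 2463; m = 5; total draws C(15,2) = 105; favorable C(5,1)*C(10,1) = 50; P = 10/21; answer 10/21
Part 3: B2 = 10/21; threaded value p + q = 31; d = 593; 593 is prime, so its only divisors are 1 and 593; sigma = 1 + 593 = 594; answer 594
Part 4: B3 = 594; c = -26; T(2) = -1*(29) + 3*(-26) = -107; iterating: T(2)=-107, T(3)=194, T(4)=-515, T(5)=1097, T(6)=-2642, T(7)=5933, T(8)=-13859, T(9)=31658, T(10)=-73235, T(11)=168209; answer 168209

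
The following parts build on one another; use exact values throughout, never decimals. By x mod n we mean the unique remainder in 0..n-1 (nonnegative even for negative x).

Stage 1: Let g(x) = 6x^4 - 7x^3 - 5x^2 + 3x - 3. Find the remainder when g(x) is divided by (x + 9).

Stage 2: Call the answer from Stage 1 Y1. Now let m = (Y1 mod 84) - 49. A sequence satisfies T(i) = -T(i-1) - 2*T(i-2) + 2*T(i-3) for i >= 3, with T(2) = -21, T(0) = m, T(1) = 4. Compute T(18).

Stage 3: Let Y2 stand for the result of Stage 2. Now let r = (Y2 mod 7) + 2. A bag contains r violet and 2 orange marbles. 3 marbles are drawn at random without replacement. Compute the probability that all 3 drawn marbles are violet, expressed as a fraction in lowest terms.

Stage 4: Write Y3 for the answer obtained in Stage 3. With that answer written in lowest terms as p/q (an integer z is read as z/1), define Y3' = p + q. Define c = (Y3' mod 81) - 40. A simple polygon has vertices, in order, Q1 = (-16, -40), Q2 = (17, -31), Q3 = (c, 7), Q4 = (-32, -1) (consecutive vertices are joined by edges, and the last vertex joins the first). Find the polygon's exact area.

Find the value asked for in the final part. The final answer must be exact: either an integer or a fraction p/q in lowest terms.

1763/2

Stage 1: remainder = value at the root: 6*(-9)^4 - 7*(-9)^3 - 5*(-9)^2 + 3*(-9)^1 - 3 = (39366) + (5103) + (-405) + (-27) + (-3) = 44034; answer 44034
Stage 2: Y1 = 44034; m = -31; T(3) = -1*(-21) - 2*(4) + 2*(-31) = -49; iterating: T(3)=-49, T(4)=99, T(5)=-43, T(6)=-253, T(7)=537, T(8)=-117, T(9)=-1463, T(10)=2771, T(11)=-79, T(12)=-8389, T(13)=14089, T(14)=2531, T(15)=-47487, T(16)=70603, T(17)=29433, T(18)=-265613; answer -265613
Stage 3: Y2 = -265613; r = 4; total draws C(6,3) = 20; favorable C(4,3) = 4; P = 1/5; answer 1/5
Stage 4: Y3 = 1/5; threaded value p + q = 6; c = -34; cross terms: (-16*-31 - 17*-40)=1176, (17*7 - -34*-31)=-935, (-34*-1 - -32*7)=258, (-32*-40 - -16*-1)=1264; twice the area = |1763| = 1763; area = 1763/2; answer 1763/2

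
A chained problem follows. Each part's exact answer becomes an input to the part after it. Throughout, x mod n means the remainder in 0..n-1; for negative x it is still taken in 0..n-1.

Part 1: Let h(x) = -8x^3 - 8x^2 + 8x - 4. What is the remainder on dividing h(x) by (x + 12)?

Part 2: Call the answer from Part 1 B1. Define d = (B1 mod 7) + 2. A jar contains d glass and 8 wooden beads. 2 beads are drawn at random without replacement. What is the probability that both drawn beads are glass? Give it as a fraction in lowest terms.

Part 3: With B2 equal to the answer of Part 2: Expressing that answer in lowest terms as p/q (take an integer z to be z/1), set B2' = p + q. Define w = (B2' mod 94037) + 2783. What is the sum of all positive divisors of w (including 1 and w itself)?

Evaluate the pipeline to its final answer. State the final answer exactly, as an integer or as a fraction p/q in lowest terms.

4032

Part 1: remainder = value at the root: -8*(-12)^3 - 8*(-12)^2 + 8*(-12)^1 - 4 = (13824) + (-1152) + (-96) + (-4) = 12572; answer 12572
Part 2: B1 = 12572; d = 2; total draws C(10,2) = 45; favorable C(2,2) = 1; P = 1/45; answer 1/45
Part 3: B2 = 1/45; threaded value p + q = 46; w = 2829; 2829 = 3 * 23 * 41; sigma = (1 + 3) * (1 + 23) * (1 + 41) = 4 * 24 * 42 = 4032; answer 4032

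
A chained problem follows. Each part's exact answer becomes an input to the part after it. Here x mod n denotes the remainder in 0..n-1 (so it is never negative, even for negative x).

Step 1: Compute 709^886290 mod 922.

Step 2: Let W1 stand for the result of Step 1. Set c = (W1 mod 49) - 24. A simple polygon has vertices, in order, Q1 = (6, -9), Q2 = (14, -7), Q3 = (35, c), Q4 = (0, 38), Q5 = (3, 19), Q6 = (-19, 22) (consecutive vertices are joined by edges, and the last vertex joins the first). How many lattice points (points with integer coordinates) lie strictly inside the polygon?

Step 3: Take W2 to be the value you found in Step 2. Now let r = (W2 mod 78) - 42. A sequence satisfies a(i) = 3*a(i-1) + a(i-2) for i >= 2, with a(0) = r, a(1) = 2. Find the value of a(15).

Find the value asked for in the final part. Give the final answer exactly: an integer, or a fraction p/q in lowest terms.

Step 1: squarings mod 922: 709^1=709, 709^2=191, 709^4=523, 709^8=617, 709^16=825, 709^32=189, 709^64=685, 709^128=849, 709^256=719, 709^512=641, 709^1024=591, 709^2048=765, 709^4096=677, 709^8192=95, 709^16384=727, 709^32768=223, 709^65536=863, 709^131072=715, 709^262144=437, 709^524288=115; 709^886290 = 709^2 * 709^16 * 709^512 * 709^1024 * 709^32768 * 709^65536 * 709^262144 * 709^524288 = 359 (mod 922); answer 359
Step 2: W1 = 359; c = -8; cross terms: (6*-7 - 14*-9)=84, (14*-8 - 35*-7)=133, (35*38 - 0*-8)=1330, (0*19 - 3*38)=-114, (3*22 - -19*19)=427, (-19*-9 - 6*22)=39; twice the area = |1899| = 1899; area = 1899/2; boundary points = 2 + 1 + 1 + 1 + 1 + 1 = 7; strictly interior points = area - boundary/2 + 1 = 947; answer 947
Step 3: W2 = 947; r = -31; a(2) = 3*(2) + 1*(-31) = -25; iterating: a(2)=-25, a(3)=-73, a(4)=-244, a(5)=-805, a(6)=-2659, a(7)=-8782, a(8)=-29005, a(9)=-95797, a(10)=-316396, a(11)=-1044985, a(12)=-3451351, a(13)=-11399038, a(14)=-37648465, a(15)=-124344433; answer -124344433

-124344433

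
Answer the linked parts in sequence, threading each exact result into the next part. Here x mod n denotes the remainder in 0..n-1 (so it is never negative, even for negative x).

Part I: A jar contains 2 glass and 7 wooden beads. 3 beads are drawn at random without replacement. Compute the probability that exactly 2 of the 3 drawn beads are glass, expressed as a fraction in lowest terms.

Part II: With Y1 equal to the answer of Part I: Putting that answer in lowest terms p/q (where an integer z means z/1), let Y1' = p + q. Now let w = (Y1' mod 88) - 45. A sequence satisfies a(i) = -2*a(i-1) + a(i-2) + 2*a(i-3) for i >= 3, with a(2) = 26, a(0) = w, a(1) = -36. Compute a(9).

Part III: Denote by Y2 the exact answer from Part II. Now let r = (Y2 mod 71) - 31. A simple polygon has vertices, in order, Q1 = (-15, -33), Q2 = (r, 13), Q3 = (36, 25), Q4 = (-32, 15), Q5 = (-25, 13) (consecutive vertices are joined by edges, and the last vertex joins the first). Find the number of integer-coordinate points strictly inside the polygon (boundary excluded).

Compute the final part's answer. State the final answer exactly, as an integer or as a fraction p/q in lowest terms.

Part I: total draws C(9,3) = 84; favorable C(2,2)*C(7,1) = 7; P = 1/12; answer 1/12
Part II: Y1 = 1/12; threaded value p + q = 13; w = -32; a(3) = -2*(26) + 1*(-36) + 2*(-32) = -152; iterating: a(3)=-152, a(4)=258, a(5)=-616, a(6)=1186, a(7)=-2472, a(8)=4898, a(9)=-9896; answer -9896
Part III: Y2 = -9896; r = 13; cross terms: (-15*13 - 13*-33)=234, (13*25 - 36*13)=-143, (36*15 - -32*25)=1340, (-32*13 - -25*15)=-41, (-25*-33 - -15*13)=1020; twice the area = |2410| = 2410; area = 1205; boundary points = 2 + 1 + 2 + 1 + 2 = 8; strictly interior points = area - boundary/2 + 1 = 1202; answer 1202

1202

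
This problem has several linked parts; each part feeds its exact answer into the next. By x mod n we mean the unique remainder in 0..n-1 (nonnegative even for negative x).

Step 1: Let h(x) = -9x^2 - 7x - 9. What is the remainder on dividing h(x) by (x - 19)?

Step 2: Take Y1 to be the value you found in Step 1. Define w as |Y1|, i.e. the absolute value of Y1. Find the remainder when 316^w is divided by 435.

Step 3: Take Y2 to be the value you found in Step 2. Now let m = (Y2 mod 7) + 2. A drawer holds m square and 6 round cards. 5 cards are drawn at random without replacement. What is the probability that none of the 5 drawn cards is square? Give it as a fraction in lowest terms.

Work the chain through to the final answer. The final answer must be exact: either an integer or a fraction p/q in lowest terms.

1/77

Step 1: remainder = value at the root: -9*(19)^2 - 7*(19)^1 - 9 = (-3249) + (-133) + (-9) = -3391; answer -3391
Step 2: Y1 = -3391; w = 3391; squarings mod 435: 316^1=316, 316^2=241, 316^4=226, 316^8=181, 316^16=136, 316^32=226, 316^64=181, 316^128=136, 316^256=226, 316^512=181, 316^1024=136, 316^2048=226; 316^3391 = 316^1 * 316^2 * 316^4 * 316^8 * 316^16 * 316^32 * 316^256 * 316^1024 * 316^2048 = 31 (mod 435); answer 31
Step 3: Y2 = 31; m = 5; total draws C(11,5) = 462; favorable C(6,5) = 6; P = 1/77; answer 1/77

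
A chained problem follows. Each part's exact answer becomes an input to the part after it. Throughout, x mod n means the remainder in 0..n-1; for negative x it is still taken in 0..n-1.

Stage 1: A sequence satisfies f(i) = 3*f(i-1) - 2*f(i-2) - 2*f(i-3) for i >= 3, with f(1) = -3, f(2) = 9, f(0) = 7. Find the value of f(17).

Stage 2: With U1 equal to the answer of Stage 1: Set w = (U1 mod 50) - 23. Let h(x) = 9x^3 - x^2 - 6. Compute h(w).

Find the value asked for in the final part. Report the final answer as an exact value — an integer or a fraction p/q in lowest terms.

Stage 1: f(3) = 3*(9) - 2*(-3) - 2*(7) = 19; iterating: f(3)=19, f(4)=45, f(5)=79, f(6)=109, f(7)=79, f(8)=-139, f(9)=-793, f(10)=-2259, f(11)=-4913, f(12)=-8635, f(13)=-11561, f(14)=-7587, f(15)=17631, f(16)=91189, f(17)=253479; answer 253479
Stage 2: U1 = 253479; w = 6; 9*(6)^3 - 1*(6)^2 - 6 = (1944) + (-36) + (-6) = 1902; answer 1902

1902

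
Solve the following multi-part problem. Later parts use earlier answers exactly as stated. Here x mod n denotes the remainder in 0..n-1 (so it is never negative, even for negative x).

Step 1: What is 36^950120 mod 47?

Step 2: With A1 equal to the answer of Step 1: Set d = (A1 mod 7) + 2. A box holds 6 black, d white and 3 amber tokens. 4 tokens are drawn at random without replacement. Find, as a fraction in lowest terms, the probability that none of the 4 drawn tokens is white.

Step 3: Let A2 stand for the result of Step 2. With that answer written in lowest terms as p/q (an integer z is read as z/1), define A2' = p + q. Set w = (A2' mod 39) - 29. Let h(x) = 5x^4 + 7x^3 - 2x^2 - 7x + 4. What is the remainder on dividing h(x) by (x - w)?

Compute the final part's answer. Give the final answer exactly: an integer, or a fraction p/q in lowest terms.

Step 1: squarings mod 47: 36^1=36, 36^2=27, 36^4=24, 36^8=12, 36^16=3, 36^32=9, 36^64=34, 36^128=28, 36^256=32, 36^512=37, 36^1024=6, 36^2048=36, 36^4096=27, 36^8192=24, 36^16384=12, 36^32768=3, 36^65536=9, 36^131072=34, 36^262144=28, 36^524288=32; 36^950120 = 36^8 * 36^32 * 36^64 * 36^256 * 36^512 * 36^1024 * 36^2048 * 36^4096 * 36^8192 * 36^16384 * 36^131072 * 36^262144 * 36^524288 = 28 (mod 47); answer 28
Step 2: A1 = 28; d = 2; total draws C(11,4) = 330; favorable C(9,4) = 126; P = 21/55; answer 21/55
Step 3: A2 = 21/55; threaded value p + q = 76; w = 8; remainder = value at the root: 5*(8)^4 + 7*(8)^3 - 2*(8)^2 - 7*(8)^1 + 4 = (20480) + (3584) + (-128) + (-56) + (4) = 23884; answer 23884

23884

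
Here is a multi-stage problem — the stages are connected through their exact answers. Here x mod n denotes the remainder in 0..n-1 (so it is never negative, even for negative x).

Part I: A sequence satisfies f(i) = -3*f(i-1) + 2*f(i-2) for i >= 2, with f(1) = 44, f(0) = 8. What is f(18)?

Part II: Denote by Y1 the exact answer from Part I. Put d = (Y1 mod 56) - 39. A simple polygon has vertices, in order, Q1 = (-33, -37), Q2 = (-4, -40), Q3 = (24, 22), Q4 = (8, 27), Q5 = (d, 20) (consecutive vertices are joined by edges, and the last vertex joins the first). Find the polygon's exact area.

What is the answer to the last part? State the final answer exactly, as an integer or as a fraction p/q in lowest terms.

2532

Part I: f(2) = -3*(44) + 2*(8) = -116; iterating: f(2)=-116, f(3)=436, f(4)=-1540, f(5)=5492, f(6)=-19556, f(7)=69652, f(8)=-248068, f(9)=883508, f(10)=-3146660, f(11)=11206996, f(12)=-39914308, f(13)=142156916, f(14)=-506299364, f(15)=1803211924, f(16)=-6422234500, f(17)=22873127348, f(18)=-81463851044; answer -81463851044
Part II: Y1 = -81463851044; d = -27; cross terms: (-33*-40 - -4*-37)=1172, (-4*22 - 24*-40)=872, (24*27 - 8*22)=472, (8*20 - -27*27)=889, (-27*-37 - -33*20)=1659; twice the area = |5064| = 5064; area = 2532; answer 2532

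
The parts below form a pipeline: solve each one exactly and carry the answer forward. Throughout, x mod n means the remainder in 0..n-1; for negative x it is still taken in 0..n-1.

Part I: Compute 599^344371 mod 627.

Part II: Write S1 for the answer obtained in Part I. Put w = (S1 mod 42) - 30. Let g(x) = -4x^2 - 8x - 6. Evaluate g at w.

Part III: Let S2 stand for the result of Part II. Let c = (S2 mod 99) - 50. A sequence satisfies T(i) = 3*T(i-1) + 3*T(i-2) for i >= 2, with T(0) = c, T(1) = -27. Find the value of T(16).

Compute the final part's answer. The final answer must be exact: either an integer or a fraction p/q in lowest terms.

Part I: squarings mod 627: 599^1=599, 599^2=157, 599^4=196, 599^8=169, 599^16=346, 599^32=586, 599^64=427, 599^128=499, 599^256=82, 599^512=454, 599^1024=460, 599^2048=301, 599^4096=313, 599^8192=157, 599^16384=196, 599^32768=169, 599^65536=346, 599^131072=586, 599^262144=427; 599^344371 = 599^1 * 599^2 * 599^16 * 599^32 * 599^256 * 599^16384 * 599^65536 * 599^262144 = 203 (mod 627); answer 203
Part II: S1 = 203; w = 5; -4*(5)^2 - 8*(5)^1 - 6 = (-100) + (-40) + (-6) = -146; answer -146
Part III: S2 = -146; c = 2; T(2) = 3*(-27) + 3*(2) = -75; iterating: T(2)=-75, T(3)=-306, T(4)=-1143, T(5)=-4347, T(6)=-16470, T(7)=-62451, T(8)=-236763, T(9)=-897642, T(10)=-3403215, T(11)=-12902571, T(12)=-48917358, T(13)=-185459787, T(14)=-703131435, T(15)=-2665773666, T(16)=-10106715303; answer -10106715303

-10106715303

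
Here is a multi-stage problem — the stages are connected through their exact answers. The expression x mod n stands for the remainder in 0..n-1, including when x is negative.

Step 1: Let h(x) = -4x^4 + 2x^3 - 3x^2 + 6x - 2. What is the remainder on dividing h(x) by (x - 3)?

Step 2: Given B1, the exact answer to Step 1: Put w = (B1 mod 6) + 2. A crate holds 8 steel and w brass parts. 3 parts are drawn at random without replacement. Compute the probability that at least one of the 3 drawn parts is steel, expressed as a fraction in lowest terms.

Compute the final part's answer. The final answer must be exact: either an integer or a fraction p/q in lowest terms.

164/165

Step 1: remainder = value at the root: -4*(3)^4 + 2*(3)^3 - 3*(3)^2 + 6*(3)^1 - 2 = (-324) + (54) + (-27) + (18) + (-2) = -281; answer -281
Step 2: B1 = -281; w = 3; total draws C(11,3) = 165; complement C(3,3) = 1; favorable 165 - 1 = 164; P = 164/165; answer 164/165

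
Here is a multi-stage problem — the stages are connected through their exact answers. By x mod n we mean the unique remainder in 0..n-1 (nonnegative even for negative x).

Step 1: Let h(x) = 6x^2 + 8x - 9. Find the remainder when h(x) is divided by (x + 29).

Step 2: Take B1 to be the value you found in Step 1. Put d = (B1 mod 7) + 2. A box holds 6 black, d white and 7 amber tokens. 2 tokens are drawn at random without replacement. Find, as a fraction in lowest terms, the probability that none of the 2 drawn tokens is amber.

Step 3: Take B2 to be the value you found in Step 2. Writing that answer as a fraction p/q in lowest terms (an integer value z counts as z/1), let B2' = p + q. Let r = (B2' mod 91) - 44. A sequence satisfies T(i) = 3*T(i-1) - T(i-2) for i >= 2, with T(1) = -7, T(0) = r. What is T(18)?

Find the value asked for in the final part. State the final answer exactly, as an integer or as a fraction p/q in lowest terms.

Step 1: remainder = value at the root: 6*(-29)^2 + 8*(-29)^1 - 9 = (5046) + (-232) + (-9) = 4805; answer 4805
Step 2: B1 = 4805; d = 5; total draws C(18,2) = 153; favorable C(11,2) = 55; P = 55/153; answer 55/153
Step 3: B2 = 55/153; threaded value p + q = 208; r = -18; T(2) = 3*(-7) - 1*(-18) = -3; iterating: T(2)=-3, T(3)=-2, T(4)=-3, T(5)=-7, T(6)=-18, T(7)=-47, T(8)=-123, T(9)=-322, T(10)=-843, T(11)=-2207, T(12)=-5778, T(13)=-15127, T(14)=-39603, T(15)=-103682, T(16)=-271443, T(17)=-710647, T(18)=-1860498; answer -1860498

-1860498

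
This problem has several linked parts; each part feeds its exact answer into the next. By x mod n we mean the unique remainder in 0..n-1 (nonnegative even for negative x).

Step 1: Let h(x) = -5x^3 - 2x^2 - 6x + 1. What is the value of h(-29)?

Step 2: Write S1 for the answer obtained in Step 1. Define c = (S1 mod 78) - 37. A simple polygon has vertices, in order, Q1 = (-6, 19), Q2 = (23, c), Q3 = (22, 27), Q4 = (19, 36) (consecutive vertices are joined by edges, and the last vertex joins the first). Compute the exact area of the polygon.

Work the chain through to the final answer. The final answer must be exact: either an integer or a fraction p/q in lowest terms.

954

Step 1: -5*(-29)^3 - 2*(-29)^2 - 6*(-29)^1 + 1 = (121945) + (-1682) + (174) + (1) = 120438; answer 120438
Step 2: S1 = 120438; c = -31; cross terms: (-6*-31 - 23*19)=-251, (23*27 - 22*-31)=1303, (22*36 - 19*27)=279, (19*19 - -6*36)=577; twice the area = |1908| = 1908; area = 954; answer 954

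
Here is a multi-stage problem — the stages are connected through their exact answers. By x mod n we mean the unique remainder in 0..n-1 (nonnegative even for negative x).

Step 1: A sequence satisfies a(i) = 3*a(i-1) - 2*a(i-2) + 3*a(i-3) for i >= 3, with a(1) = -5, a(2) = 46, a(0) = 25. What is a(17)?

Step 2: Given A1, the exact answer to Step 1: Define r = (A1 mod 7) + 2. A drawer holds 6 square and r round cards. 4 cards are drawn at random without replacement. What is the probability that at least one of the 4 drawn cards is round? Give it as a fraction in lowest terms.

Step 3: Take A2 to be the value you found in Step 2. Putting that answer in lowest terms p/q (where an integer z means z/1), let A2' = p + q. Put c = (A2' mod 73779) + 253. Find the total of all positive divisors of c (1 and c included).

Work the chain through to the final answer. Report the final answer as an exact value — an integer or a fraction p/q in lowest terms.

648

Step 1: a(3) = 3*(46) - 2*(-5) + 3*(25) = 223; iterating: a(3)=223, a(4)=562, a(5)=1378, a(6)=3679, a(7)=9967, a(8)=26677, a(9)=71134, a(10)=189949, a(11)=507610, a(12)=1356334, a(13)=3623629, a(14)=9681049, a(15)=25864891, a(16)=69103462, a(17)=184623751; answer 184623751
Step 2: A1 = 184623751; r = 6; total draws C(12,4) = 495; complement C(6,4) = 15; favorable 495 - 15 = 480; P = 32/33; answer 32/33
Step 3: A2 = 32/33; threaded value p + q = 65; c = 318; 318 = 2 * 3 * 53; sigma = (1 + 2) * (1 + 3) * (1 + 53) = 3 * 4 * 54 = 648; answer 648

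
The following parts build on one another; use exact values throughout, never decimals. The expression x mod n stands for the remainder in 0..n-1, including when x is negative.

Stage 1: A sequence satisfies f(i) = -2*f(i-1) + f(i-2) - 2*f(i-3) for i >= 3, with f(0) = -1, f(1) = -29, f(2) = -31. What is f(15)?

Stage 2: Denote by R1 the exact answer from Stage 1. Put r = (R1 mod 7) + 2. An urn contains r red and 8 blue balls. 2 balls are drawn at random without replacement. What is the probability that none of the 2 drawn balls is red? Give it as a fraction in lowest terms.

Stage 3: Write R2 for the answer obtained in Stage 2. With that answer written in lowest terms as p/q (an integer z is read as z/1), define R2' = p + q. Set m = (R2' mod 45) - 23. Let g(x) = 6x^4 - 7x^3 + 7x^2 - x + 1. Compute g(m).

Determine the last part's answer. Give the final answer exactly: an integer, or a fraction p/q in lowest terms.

9547

Stage 1: f(3) = -2*(-31) + 1*(-29) - 2*(-1) = 35; iterating: f(3)=35, f(4)=-43, f(5)=183, f(6)=-479, f(7)=1227, f(8)=-3299, f(9)=8783, f(10)=-23319, f(11)=62019, f(12)=-164923, f(13)=438503, f(14)=-1165967, f(15)=3100283; answer 3100283
Stage 2: R1 = 3100283; r = 6; total draws C(14,2) = 91; favorable C(8,2) = 28; P = 4/13; answer 4/13
Stage 3: R2 = 4/13; threaded value p + q = 17; m = -6; 6*(-6)^4 - 7*(-6)^3 + 7*(-6)^2 - 1*(-6)^1 + 1 = (7776) + (1512) + (252) + (6) + (1) = 9547; answer 9547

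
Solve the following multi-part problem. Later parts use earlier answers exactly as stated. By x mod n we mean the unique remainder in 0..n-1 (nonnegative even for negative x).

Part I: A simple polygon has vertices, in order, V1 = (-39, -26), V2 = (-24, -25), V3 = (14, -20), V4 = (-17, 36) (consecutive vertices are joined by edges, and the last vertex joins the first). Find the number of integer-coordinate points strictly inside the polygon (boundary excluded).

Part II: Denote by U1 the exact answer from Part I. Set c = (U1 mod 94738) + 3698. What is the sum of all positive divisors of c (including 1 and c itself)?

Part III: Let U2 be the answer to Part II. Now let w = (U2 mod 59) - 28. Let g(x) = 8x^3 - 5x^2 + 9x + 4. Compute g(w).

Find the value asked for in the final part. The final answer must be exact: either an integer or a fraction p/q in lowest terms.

66

Part I: cross terms: (-39*-25 - -24*-26)=351, (-24*-20 - 14*-25)=830, (14*36 - -17*-20)=164, (-17*-26 - -39*36)=1846; twice the area = |3191| = 3191; area = 3191/2; boundary points = 1 + 1 + 1 + 2 = 5; strictly interior points = area - boundary/2 + 1 = 1594; answer 1594
Part II: U1 = 1594; c = 5292; 5292 = 2^2 * 3^3 * 7^2; sigma = (1 + 2 + 4) * (1 + 3 + 9 + 27) * (1 + 7 + 49) = 7 * 40 * 57 = 15960; answer 15960
Part III: U2 = 15960; w = 2; 8*(2)^3 - 5*(2)^2 + 9*(2)^1 + 4 = (64) + (-20) + (18) + (4) = 66; answer 66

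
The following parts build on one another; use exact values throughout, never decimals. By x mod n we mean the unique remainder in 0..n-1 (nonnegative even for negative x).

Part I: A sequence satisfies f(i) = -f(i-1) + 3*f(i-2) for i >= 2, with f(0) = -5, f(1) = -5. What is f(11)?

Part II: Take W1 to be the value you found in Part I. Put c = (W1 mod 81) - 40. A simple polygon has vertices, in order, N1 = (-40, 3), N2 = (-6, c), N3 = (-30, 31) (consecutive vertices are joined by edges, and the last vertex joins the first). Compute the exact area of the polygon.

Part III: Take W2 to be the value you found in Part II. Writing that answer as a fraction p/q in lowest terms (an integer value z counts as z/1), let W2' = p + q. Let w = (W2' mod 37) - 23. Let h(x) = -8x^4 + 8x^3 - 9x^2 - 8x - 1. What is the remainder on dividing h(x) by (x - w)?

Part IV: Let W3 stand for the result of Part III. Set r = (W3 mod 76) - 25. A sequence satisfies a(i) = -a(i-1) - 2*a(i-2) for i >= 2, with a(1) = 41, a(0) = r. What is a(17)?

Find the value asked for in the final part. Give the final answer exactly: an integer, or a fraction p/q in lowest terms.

9251

Part I: f(2) = -1*(-5) + 3*(-5) = -10; iterating: f(2)=-10, f(3)=-5, f(4)=-25, f(5)=10, f(6)=-85, f(7)=115, f(8)=-370, f(9)=715, f(10)=-1825, f(11)=3970; answer 3970
Part II: W1 = 3970; c = -39; cross terms: (-40*-39 - -6*3)=1578, (-6*31 - -30*-39)=-1356, (-30*3 - -40*31)=1150; twice the area = |1372| = 1372; area = 686; answer 686
Part III: W2 = 686; threaded value p + q = 687; w = -2; remainder = value at the root: -8*(-2)^4 + 8*(-2)^3 - 9*(-2)^2 - 8*(-2)^1 - 1 = (-128) + (-64) + (-36) + (16) + (-1) = -213; answer -213
Part IV: W3 = -213; r = -10; a(2) = -1*(41) - 2*(-10) = -21; iterating: a(2)=-21, a(3)=-61, a(4)=103, a(5)=19, a(6)=-225, a(7)=187, a(8)=263, a(9)=-637, a(10)=111, a(11)=1163, a(12)=-1385, a(13)=-941, a(14)=3711, a(15)=-1829, a(16)=-5593, a(17)=9251; answer 9251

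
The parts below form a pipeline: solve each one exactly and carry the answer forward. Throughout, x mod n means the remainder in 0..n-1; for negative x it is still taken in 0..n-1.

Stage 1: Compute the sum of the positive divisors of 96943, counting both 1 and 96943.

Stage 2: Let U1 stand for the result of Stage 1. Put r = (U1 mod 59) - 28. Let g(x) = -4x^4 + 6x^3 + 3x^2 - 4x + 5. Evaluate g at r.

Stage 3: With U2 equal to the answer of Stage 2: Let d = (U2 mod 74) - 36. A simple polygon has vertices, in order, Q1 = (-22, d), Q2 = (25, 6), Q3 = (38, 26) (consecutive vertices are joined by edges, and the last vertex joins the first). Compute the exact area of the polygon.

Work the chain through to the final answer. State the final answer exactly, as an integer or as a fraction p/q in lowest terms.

Stage 1: 96943 = 7 * 11 * 1259; sigma = (1 + 7) * (1 + 11) * (1 + 1259) = 8 * 12 * 1260 = 120960; answer 120960
Stage 2: U1 = 120960; r = -18; -4*(-18)^4 + 6*(-18)^3 + 3*(-18)^2 - 4*(-18)^1 + 5 = (-419904) + (-34992) + (972) + (72) + (5) = -453847; answer -453847
Stage 3: U2 = -453847; d = 33; cross terms: (-22*6 - 25*33)=-957, (25*26 - 38*6)=422, (38*33 - -22*26)=1826; twice the area = |1291| = 1291; area = 1291/2; answer 1291/2

1291/2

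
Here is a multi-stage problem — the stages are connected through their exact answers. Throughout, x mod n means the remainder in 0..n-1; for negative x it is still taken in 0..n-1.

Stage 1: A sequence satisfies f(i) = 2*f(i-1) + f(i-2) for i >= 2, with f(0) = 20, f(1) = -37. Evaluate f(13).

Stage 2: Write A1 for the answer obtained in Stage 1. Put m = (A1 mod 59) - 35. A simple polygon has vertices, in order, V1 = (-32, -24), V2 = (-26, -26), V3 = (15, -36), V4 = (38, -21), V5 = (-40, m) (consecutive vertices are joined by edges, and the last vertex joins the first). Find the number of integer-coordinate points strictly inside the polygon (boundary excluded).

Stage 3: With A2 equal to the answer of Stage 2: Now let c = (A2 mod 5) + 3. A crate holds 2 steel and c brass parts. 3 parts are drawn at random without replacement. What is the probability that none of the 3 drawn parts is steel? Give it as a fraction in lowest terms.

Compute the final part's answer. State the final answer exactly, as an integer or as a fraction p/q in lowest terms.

1/10

Stage 1: f(2) = 2*(-37) + 1*(20) = -54; iterating: f(2)=-54, f(3)=-145, f(4)=-344, f(5)=-833, f(6)=-2010, f(7)=-4853, f(8)=-11716, f(9)=-28285, f(10)=-68286, f(11)=-164857, f(12)=-398000, f(13)=-960857; answer -960857
Stage 2: A1 = -960857; m = -18; cross terms: (-32*-26 - -26*-24)=208, (-26*-36 - 15*-26)=1326, (15*-21 - 38*-36)=1053, (38*-18 - -40*-21)=-1524, (-40*-24 - -32*-18)=384; twice the area = |1447| = 1447; area = 1447/2; boundary points = 2 + 1 + 1 + 3 + 2 = 9; strictly interior points = area - boundary/2 + 1 = 720; answer 720
Stage 3: A2 = 720; c = 3; total draws C(5,3) = 10; favorable C(3,3) = 1; P = 1/10; answer 1/10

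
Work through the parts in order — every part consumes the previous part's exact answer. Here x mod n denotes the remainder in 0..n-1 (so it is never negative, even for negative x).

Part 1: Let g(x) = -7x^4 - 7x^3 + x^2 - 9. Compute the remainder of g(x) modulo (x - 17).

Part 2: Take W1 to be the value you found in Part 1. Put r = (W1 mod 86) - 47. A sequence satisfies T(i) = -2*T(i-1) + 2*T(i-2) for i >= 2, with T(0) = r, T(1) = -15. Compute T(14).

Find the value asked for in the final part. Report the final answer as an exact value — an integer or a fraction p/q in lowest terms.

Part 1: remainder = value at the root: -7*(17)^4 - 7*(17)^3 + 1*(17)^2 - 9 = (-584647) + (-34391) + (289) + (-9) = -618758; answer -618758
Part 2: W1 = -618758; r = -35; T(2) = -2*(-15) + 2*(-35) = -40; iterating: T(2)=-40, T(3)=50, T(4)=-180, T(5)=460, T(6)=-1280, T(7)=3480, T(8)=-9520, T(9)=26000, T(10)=-71040, T(11)=194080, T(12)=-530240, T(13)=1448640, T(14)=-3957760; answer -3957760

-3957760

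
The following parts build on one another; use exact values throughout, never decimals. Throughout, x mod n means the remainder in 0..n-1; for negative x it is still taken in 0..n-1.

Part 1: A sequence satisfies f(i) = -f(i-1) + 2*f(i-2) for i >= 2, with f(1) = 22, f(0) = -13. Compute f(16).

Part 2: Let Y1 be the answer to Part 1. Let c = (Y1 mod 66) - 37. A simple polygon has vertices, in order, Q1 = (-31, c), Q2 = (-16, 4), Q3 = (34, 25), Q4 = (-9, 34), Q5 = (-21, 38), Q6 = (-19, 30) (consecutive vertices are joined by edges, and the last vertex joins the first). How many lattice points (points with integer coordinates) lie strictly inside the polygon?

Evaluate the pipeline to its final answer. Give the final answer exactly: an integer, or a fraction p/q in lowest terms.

Part 1: f(2) = -1*(22) + 2*(-13) = -48; iterating: f(2)=-48, f(3)=92, f(4)=-188, f(5)=372, f(6)=-748, f(7)=1492, f(8)=-2988, f(9)=5972, f(10)=-11948, f(11)=23892, f(12)=-47788, f(13)=95572, f(14)=-191148, f(15)=382292, f(16)=-764588; answer -764588
Part 2: Y1 = -764588; c = -15; cross terms: (-31*4 - -16*-15)=-364, (-16*25 - 34*4)=-536, (34*34 - -9*25)=1381, (-9*38 - -21*34)=372, (-21*30 - -19*38)=92, (-19*-15 - -31*30)=1215; twice the area = |2160| = 2160; area = 1080; boundary points = 1 + 1 + 1 + 4 + 2 + 3 = 12; strictly interior points = area - boundary/2 + 1 = 1075; answer 1075

1075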